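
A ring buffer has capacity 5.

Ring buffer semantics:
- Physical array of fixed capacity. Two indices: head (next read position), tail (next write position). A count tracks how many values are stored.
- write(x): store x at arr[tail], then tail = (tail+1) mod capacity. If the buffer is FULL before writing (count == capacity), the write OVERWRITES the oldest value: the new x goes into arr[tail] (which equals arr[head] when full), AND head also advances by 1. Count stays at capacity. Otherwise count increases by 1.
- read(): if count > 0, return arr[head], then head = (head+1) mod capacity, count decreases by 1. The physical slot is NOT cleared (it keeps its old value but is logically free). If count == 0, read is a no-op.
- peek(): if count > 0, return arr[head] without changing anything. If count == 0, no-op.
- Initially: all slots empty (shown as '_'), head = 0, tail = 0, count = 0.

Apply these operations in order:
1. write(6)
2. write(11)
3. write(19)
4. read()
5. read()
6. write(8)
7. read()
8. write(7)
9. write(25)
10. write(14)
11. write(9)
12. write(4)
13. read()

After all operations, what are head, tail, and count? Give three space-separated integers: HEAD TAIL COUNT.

Answer: 0 4 4

Derivation:
After op 1 (write(6)): arr=[6 _ _ _ _] head=0 tail=1 count=1
After op 2 (write(11)): arr=[6 11 _ _ _] head=0 tail=2 count=2
After op 3 (write(19)): arr=[6 11 19 _ _] head=0 tail=3 count=3
After op 4 (read()): arr=[6 11 19 _ _] head=1 tail=3 count=2
After op 5 (read()): arr=[6 11 19 _ _] head=2 tail=3 count=1
After op 6 (write(8)): arr=[6 11 19 8 _] head=2 tail=4 count=2
After op 7 (read()): arr=[6 11 19 8 _] head=3 tail=4 count=1
After op 8 (write(7)): arr=[6 11 19 8 7] head=3 tail=0 count=2
After op 9 (write(25)): arr=[25 11 19 8 7] head=3 tail=1 count=3
After op 10 (write(14)): arr=[25 14 19 8 7] head=3 tail=2 count=4
After op 11 (write(9)): arr=[25 14 9 8 7] head=3 tail=3 count=5
After op 12 (write(4)): arr=[25 14 9 4 7] head=4 tail=4 count=5
After op 13 (read()): arr=[25 14 9 4 7] head=0 tail=4 count=4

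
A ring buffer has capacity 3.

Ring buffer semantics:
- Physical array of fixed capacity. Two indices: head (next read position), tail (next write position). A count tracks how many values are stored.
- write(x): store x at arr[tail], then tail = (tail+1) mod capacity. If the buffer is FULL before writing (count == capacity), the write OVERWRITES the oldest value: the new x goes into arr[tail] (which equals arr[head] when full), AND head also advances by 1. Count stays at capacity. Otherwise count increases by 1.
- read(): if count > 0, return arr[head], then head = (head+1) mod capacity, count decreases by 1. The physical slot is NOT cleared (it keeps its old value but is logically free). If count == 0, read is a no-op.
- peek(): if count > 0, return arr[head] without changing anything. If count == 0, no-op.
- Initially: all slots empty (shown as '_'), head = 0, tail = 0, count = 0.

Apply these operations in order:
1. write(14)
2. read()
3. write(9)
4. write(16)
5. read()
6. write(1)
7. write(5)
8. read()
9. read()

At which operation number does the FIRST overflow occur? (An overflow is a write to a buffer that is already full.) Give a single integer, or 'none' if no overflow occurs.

After op 1 (write(14)): arr=[14 _ _] head=0 tail=1 count=1
After op 2 (read()): arr=[14 _ _] head=1 tail=1 count=0
After op 3 (write(9)): arr=[14 9 _] head=1 tail=2 count=1
After op 4 (write(16)): arr=[14 9 16] head=1 tail=0 count=2
After op 5 (read()): arr=[14 9 16] head=2 tail=0 count=1
After op 6 (write(1)): arr=[1 9 16] head=2 tail=1 count=2
After op 7 (write(5)): arr=[1 5 16] head=2 tail=2 count=3
After op 8 (read()): arr=[1 5 16] head=0 tail=2 count=2
After op 9 (read()): arr=[1 5 16] head=1 tail=2 count=1

Answer: none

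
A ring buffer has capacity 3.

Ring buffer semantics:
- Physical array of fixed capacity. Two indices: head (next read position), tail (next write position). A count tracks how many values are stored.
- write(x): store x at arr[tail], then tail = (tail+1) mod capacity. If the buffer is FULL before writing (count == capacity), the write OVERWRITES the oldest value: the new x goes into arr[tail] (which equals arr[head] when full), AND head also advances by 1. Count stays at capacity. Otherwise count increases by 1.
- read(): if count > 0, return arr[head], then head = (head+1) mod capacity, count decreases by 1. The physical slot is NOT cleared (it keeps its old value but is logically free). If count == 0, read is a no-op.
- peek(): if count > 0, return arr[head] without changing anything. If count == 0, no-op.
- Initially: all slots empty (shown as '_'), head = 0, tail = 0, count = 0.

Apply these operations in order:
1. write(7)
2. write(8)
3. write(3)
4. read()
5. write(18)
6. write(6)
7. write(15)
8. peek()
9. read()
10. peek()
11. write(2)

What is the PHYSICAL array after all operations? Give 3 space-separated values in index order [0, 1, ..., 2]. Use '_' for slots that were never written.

Answer: 2 6 15

Derivation:
After op 1 (write(7)): arr=[7 _ _] head=0 tail=1 count=1
After op 2 (write(8)): arr=[7 8 _] head=0 tail=2 count=2
After op 3 (write(3)): arr=[7 8 3] head=0 tail=0 count=3
After op 4 (read()): arr=[7 8 3] head=1 tail=0 count=2
After op 5 (write(18)): arr=[18 8 3] head=1 tail=1 count=3
After op 6 (write(6)): arr=[18 6 3] head=2 tail=2 count=3
After op 7 (write(15)): arr=[18 6 15] head=0 tail=0 count=3
After op 8 (peek()): arr=[18 6 15] head=0 tail=0 count=3
After op 9 (read()): arr=[18 6 15] head=1 tail=0 count=2
After op 10 (peek()): arr=[18 6 15] head=1 tail=0 count=2
After op 11 (write(2)): arr=[2 6 15] head=1 tail=1 count=3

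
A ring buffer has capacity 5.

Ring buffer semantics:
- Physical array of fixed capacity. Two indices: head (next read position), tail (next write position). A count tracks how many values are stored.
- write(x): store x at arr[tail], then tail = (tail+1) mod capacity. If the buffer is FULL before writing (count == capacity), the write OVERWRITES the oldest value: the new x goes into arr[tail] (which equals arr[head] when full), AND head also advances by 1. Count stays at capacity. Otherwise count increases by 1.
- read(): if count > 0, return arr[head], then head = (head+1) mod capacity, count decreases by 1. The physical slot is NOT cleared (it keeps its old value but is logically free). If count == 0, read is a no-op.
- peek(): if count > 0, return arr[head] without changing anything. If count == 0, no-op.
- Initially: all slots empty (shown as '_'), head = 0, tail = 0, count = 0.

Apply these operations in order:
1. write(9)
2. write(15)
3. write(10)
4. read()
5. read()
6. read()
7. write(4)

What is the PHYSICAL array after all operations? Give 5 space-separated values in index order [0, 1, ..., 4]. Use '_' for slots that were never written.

After op 1 (write(9)): arr=[9 _ _ _ _] head=0 tail=1 count=1
After op 2 (write(15)): arr=[9 15 _ _ _] head=0 tail=2 count=2
After op 3 (write(10)): arr=[9 15 10 _ _] head=0 tail=3 count=3
After op 4 (read()): arr=[9 15 10 _ _] head=1 tail=3 count=2
After op 5 (read()): arr=[9 15 10 _ _] head=2 tail=3 count=1
After op 6 (read()): arr=[9 15 10 _ _] head=3 tail=3 count=0
After op 7 (write(4)): arr=[9 15 10 4 _] head=3 tail=4 count=1

Answer: 9 15 10 4 _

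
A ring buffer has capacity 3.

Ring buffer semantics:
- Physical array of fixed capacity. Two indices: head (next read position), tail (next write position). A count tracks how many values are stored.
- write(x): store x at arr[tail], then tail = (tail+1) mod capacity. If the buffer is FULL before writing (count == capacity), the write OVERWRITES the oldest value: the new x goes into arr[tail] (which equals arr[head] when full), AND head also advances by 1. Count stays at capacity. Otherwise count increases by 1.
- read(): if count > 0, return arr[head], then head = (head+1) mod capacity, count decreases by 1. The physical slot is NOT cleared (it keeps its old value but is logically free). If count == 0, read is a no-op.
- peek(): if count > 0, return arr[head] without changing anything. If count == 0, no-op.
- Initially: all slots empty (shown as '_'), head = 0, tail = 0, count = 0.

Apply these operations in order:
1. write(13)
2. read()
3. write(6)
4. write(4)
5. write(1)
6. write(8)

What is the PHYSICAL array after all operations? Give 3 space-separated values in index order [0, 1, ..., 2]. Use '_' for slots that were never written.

After op 1 (write(13)): arr=[13 _ _] head=0 tail=1 count=1
After op 2 (read()): arr=[13 _ _] head=1 tail=1 count=0
After op 3 (write(6)): arr=[13 6 _] head=1 tail=2 count=1
After op 4 (write(4)): arr=[13 6 4] head=1 tail=0 count=2
After op 5 (write(1)): arr=[1 6 4] head=1 tail=1 count=3
After op 6 (write(8)): arr=[1 8 4] head=2 tail=2 count=3

Answer: 1 8 4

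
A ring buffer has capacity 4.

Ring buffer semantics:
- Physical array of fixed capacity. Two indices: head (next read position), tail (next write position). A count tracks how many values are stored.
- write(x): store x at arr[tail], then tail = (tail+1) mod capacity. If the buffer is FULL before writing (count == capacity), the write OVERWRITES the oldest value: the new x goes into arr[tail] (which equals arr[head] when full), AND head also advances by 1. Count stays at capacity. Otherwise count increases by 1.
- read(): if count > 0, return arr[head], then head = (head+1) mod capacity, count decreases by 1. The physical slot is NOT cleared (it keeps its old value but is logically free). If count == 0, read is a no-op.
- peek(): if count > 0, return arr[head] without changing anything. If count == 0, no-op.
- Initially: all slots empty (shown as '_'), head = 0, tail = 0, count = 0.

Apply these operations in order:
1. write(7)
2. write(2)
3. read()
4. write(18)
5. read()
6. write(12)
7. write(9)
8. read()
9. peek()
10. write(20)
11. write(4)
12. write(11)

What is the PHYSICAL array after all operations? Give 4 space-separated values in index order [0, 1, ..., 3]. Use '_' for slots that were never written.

After op 1 (write(7)): arr=[7 _ _ _] head=0 tail=1 count=1
After op 2 (write(2)): arr=[7 2 _ _] head=0 tail=2 count=2
After op 3 (read()): arr=[7 2 _ _] head=1 tail=2 count=1
After op 4 (write(18)): arr=[7 2 18 _] head=1 tail=3 count=2
After op 5 (read()): arr=[7 2 18 _] head=2 tail=3 count=1
After op 6 (write(12)): arr=[7 2 18 12] head=2 tail=0 count=2
After op 7 (write(9)): arr=[9 2 18 12] head=2 tail=1 count=3
After op 8 (read()): arr=[9 2 18 12] head=3 tail=1 count=2
After op 9 (peek()): arr=[9 2 18 12] head=3 tail=1 count=2
After op 10 (write(20)): arr=[9 20 18 12] head=3 tail=2 count=3
After op 11 (write(4)): arr=[9 20 4 12] head=3 tail=3 count=4
After op 12 (write(11)): arr=[9 20 4 11] head=0 tail=0 count=4

Answer: 9 20 4 11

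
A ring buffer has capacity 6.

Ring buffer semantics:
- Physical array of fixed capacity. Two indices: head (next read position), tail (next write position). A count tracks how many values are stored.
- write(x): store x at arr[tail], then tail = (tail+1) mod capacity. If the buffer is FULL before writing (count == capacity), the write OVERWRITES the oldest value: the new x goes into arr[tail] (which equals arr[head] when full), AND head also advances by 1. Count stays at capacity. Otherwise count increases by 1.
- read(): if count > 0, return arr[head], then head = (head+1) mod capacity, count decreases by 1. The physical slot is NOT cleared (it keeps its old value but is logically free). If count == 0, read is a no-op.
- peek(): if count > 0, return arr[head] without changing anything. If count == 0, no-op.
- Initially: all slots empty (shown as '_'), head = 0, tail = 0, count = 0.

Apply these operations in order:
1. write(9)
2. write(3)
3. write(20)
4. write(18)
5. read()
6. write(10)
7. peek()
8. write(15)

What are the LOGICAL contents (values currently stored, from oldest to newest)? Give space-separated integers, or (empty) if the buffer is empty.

After op 1 (write(9)): arr=[9 _ _ _ _ _] head=0 tail=1 count=1
After op 2 (write(3)): arr=[9 3 _ _ _ _] head=0 tail=2 count=2
After op 3 (write(20)): arr=[9 3 20 _ _ _] head=0 tail=3 count=3
After op 4 (write(18)): arr=[9 3 20 18 _ _] head=0 tail=4 count=4
After op 5 (read()): arr=[9 3 20 18 _ _] head=1 tail=4 count=3
After op 6 (write(10)): arr=[9 3 20 18 10 _] head=1 tail=5 count=4
After op 7 (peek()): arr=[9 3 20 18 10 _] head=1 tail=5 count=4
After op 8 (write(15)): arr=[9 3 20 18 10 15] head=1 tail=0 count=5

Answer: 3 20 18 10 15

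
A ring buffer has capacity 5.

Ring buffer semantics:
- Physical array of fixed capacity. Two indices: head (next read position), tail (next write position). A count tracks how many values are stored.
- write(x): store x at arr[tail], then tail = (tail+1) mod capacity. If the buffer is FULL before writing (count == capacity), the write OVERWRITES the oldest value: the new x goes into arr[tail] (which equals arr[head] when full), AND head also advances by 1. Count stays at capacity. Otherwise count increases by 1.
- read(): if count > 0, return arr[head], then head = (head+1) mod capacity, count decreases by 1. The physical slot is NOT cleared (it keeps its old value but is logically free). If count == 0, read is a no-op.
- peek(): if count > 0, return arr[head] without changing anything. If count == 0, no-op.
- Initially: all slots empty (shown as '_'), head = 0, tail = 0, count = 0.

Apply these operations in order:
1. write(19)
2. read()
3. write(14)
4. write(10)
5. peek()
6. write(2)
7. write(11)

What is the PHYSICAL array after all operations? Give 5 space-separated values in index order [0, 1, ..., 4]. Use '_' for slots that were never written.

Answer: 19 14 10 2 11

Derivation:
After op 1 (write(19)): arr=[19 _ _ _ _] head=0 tail=1 count=1
After op 2 (read()): arr=[19 _ _ _ _] head=1 tail=1 count=0
After op 3 (write(14)): arr=[19 14 _ _ _] head=1 tail=2 count=1
After op 4 (write(10)): arr=[19 14 10 _ _] head=1 tail=3 count=2
After op 5 (peek()): arr=[19 14 10 _ _] head=1 tail=3 count=2
After op 6 (write(2)): arr=[19 14 10 2 _] head=1 tail=4 count=3
After op 7 (write(11)): arr=[19 14 10 2 11] head=1 tail=0 count=4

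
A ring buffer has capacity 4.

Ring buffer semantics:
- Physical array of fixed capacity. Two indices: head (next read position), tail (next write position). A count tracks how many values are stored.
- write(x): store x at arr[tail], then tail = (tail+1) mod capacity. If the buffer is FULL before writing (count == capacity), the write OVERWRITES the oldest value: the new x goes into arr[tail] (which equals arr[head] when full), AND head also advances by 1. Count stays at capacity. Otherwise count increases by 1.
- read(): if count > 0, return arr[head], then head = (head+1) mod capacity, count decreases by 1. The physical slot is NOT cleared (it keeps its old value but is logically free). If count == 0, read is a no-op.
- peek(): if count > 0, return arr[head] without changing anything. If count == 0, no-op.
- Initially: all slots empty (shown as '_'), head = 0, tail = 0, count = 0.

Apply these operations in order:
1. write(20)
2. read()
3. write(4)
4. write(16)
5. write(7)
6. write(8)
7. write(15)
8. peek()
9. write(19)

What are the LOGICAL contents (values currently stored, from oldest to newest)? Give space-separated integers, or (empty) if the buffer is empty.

Answer: 7 8 15 19

Derivation:
After op 1 (write(20)): arr=[20 _ _ _] head=0 tail=1 count=1
After op 2 (read()): arr=[20 _ _ _] head=1 tail=1 count=0
After op 3 (write(4)): arr=[20 4 _ _] head=1 tail=2 count=1
After op 4 (write(16)): arr=[20 4 16 _] head=1 tail=3 count=2
After op 5 (write(7)): arr=[20 4 16 7] head=1 tail=0 count=3
After op 6 (write(8)): arr=[8 4 16 7] head=1 tail=1 count=4
After op 7 (write(15)): arr=[8 15 16 7] head=2 tail=2 count=4
After op 8 (peek()): arr=[8 15 16 7] head=2 tail=2 count=4
After op 9 (write(19)): arr=[8 15 19 7] head=3 tail=3 count=4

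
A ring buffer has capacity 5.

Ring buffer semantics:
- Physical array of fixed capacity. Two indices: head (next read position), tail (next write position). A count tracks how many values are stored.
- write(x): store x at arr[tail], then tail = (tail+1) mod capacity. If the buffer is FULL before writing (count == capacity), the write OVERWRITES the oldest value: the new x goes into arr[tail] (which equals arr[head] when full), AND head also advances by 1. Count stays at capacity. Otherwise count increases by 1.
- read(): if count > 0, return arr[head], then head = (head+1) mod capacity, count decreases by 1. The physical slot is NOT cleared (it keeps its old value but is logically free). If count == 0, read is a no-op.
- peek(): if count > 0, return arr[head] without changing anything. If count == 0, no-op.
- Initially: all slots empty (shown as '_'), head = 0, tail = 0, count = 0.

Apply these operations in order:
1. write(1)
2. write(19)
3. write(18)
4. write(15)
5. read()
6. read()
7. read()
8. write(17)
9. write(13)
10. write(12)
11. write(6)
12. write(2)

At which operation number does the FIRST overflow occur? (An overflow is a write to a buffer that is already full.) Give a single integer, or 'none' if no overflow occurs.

After op 1 (write(1)): arr=[1 _ _ _ _] head=0 tail=1 count=1
After op 2 (write(19)): arr=[1 19 _ _ _] head=0 tail=2 count=2
After op 3 (write(18)): arr=[1 19 18 _ _] head=0 tail=3 count=3
After op 4 (write(15)): arr=[1 19 18 15 _] head=0 tail=4 count=4
After op 5 (read()): arr=[1 19 18 15 _] head=1 tail=4 count=3
After op 6 (read()): arr=[1 19 18 15 _] head=2 tail=4 count=2
After op 7 (read()): arr=[1 19 18 15 _] head=3 tail=4 count=1
After op 8 (write(17)): arr=[1 19 18 15 17] head=3 tail=0 count=2
After op 9 (write(13)): arr=[13 19 18 15 17] head=3 tail=1 count=3
After op 10 (write(12)): arr=[13 12 18 15 17] head=3 tail=2 count=4
After op 11 (write(6)): arr=[13 12 6 15 17] head=3 tail=3 count=5
After op 12 (write(2)): arr=[13 12 6 2 17] head=4 tail=4 count=5

Answer: 12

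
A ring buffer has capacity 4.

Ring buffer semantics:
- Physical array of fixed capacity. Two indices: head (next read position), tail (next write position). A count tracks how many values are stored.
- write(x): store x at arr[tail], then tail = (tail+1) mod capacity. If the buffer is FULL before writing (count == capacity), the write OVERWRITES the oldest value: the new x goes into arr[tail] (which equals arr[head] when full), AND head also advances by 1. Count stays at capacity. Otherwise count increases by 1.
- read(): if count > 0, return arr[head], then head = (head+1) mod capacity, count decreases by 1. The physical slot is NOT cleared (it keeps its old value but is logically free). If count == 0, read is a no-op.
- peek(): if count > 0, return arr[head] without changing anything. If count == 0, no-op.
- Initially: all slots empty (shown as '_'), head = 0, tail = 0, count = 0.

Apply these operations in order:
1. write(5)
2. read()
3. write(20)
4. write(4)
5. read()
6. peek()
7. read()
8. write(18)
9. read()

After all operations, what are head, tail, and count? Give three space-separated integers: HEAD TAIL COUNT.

After op 1 (write(5)): arr=[5 _ _ _] head=0 tail=1 count=1
After op 2 (read()): arr=[5 _ _ _] head=1 tail=1 count=0
After op 3 (write(20)): arr=[5 20 _ _] head=1 tail=2 count=1
After op 4 (write(4)): arr=[5 20 4 _] head=1 tail=3 count=2
After op 5 (read()): arr=[5 20 4 _] head=2 tail=3 count=1
After op 6 (peek()): arr=[5 20 4 _] head=2 tail=3 count=1
After op 7 (read()): arr=[5 20 4 _] head=3 tail=3 count=0
After op 8 (write(18)): arr=[5 20 4 18] head=3 tail=0 count=1
After op 9 (read()): arr=[5 20 4 18] head=0 tail=0 count=0

Answer: 0 0 0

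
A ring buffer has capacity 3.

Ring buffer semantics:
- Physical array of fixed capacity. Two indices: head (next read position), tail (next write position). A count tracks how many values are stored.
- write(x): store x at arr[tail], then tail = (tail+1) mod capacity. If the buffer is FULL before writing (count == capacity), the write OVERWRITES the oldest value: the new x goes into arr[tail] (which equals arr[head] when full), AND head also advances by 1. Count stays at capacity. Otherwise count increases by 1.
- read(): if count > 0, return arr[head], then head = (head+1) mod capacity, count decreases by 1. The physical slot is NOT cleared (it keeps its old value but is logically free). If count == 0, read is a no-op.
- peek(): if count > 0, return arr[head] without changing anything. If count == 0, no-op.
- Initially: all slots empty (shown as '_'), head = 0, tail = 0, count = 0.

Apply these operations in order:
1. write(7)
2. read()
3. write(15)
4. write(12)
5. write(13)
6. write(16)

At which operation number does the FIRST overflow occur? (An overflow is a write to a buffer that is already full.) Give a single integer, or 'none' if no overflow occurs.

After op 1 (write(7)): arr=[7 _ _] head=0 tail=1 count=1
After op 2 (read()): arr=[7 _ _] head=1 tail=1 count=0
After op 3 (write(15)): arr=[7 15 _] head=1 tail=2 count=1
After op 4 (write(12)): arr=[7 15 12] head=1 tail=0 count=2
After op 5 (write(13)): arr=[13 15 12] head=1 tail=1 count=3
After op 6 (write(16)): arr=[13 16 12] head=2 tail=2 count=3

Answer: 6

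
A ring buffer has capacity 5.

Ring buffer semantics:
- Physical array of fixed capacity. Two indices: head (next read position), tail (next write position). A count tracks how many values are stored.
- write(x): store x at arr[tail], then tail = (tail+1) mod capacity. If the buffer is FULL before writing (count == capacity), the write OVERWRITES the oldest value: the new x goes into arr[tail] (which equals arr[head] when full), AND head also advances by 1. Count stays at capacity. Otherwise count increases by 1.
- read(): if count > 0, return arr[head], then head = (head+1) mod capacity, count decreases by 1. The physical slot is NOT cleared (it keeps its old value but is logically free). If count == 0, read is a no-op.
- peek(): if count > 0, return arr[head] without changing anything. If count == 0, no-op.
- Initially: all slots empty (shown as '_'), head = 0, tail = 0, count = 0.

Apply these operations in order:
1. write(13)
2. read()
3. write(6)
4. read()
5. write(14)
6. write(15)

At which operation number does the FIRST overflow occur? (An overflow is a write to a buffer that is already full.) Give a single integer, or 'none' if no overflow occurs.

After op 1 (write(13)): arr=[13 _ _ _ _] head=0 tail=1 count=1
After op 2 (read()): arr=[13 _ _ _ _] head=1 tail=1 count=0
After op 3 (write(6)): arr=[13 6 _ _ _] head=1 tail=2 count=1
After op 4 (read()): arr=[13 6 _ _ _] head=2 tail=2 count=0
After op 5 (write(14)): arr=[13 6 14 _ _] head=2 tail=3 count=1
After op 6 (write(15)): arr=[13 6 14 15 _] head=2 tail=4 count=2

Answer: none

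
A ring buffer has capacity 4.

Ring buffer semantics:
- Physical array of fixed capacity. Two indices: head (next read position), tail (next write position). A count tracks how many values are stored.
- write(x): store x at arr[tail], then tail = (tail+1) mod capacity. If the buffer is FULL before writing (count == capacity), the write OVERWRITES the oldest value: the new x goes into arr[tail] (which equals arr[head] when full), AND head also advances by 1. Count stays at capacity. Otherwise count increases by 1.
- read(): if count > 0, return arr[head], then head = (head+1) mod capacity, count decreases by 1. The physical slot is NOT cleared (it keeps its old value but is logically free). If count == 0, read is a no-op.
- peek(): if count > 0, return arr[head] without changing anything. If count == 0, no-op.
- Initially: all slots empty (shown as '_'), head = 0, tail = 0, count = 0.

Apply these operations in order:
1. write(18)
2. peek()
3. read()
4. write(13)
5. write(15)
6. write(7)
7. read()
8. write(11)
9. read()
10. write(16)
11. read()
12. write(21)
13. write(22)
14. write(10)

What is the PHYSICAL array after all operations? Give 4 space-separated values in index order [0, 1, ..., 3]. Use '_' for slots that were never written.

Answer: 10 16 21 22

Derivation:
After op 1 (write(18)): arr=[18 _ _ _] head=0 tail=1 count=1
After op 2 (peek()): arr=[18 _ _ _] head=0 tail=1 count=1
After op 3 (read()): arr=[18 _ _ _] head=1 tail=1 count=0
After op 4 (write(13)): arr=[18 13 _ _] head=1 tail=2 count=1
After op 5 (write(15)): arr=[18 13 15 _] head=1 tail=3 count=2
After op 6 (write(7)): arr=[18 13 15 7] head=1 tail=0 count=3
After op 7 (read()): arr=[18 13 15 7] head=2 tail=0 count=2
After op 8 (write(11)): arr=[11 13 15 7] head=2 tail=1 count=3
After op 9 (read()): arr=[11 13 15 7] head=3 tail=1 count=2
After op 10 (write(16)): arr=[11 16 15 7] head=3 tail=2 count=3
After op 11 (read()): arr=[11 16 15 7] head=0 tail=2 count=2
After op 12 (write(21)): arr=[11 16 21 7] head=0 tail=3 count=3
After op 13 (write(22)): arr=[11 16 21 22] head=0 tail=0 count=4
After op 14 (write(10)): arr=[10 16 21 22] head=1 tail=1 count=4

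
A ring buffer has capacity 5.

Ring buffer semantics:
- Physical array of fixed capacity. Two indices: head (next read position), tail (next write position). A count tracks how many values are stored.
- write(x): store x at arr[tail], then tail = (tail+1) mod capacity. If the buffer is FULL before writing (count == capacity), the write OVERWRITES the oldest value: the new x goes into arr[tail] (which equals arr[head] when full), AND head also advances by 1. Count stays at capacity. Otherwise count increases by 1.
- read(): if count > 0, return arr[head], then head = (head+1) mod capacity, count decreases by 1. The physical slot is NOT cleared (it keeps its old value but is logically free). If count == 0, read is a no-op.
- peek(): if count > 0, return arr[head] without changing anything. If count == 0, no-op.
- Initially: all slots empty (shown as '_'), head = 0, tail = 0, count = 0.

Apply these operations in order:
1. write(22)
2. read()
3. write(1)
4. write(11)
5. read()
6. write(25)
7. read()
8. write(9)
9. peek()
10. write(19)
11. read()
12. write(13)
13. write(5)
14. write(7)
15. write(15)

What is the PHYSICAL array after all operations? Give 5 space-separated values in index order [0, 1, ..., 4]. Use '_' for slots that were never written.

Answer: 19 13 5 7 15

Derivation:
After op 1 (write(22)): arr=[22 _ _ _ _] head=0 tail=1 count=1
After op 2 (read()): arr=[22 _ _ _ _] head=1 tail=1 count=0
After op 3 (write(1)): arr=[22 1 _ _ _] head=1 tail=2 count=1
After op 4 (write(11)): arr=[22 1 11 _ _] head=1 tail=3 count=2
After op 5 (read()): arr=[22 1 11 _ _] head=2 tail=3 count=1
After op 6 (write(25)): arr=[22 1 11 25 _] head=2 tail=4 count=2
After op 7 (read()): arr=[22 1 11 25 _] head=3 tail=4 count=1
After op 8 (write(9)): arr=[22 1 11 25 9] head=3 tail=0 count=2
After op 9 (peek()): arr=[22 1 11 25 9] head=3 tail=0 count=2
After op 10 (write(19)): arr=[19 1 11 25 9] head=3 tail=1 count=3
After op 11 (read()): arr=[19 1 11 25 9] head=4 tail=1 count=2
After op 12 (write(13)): arr=[19 13 11 25 9] head=4 tail=2 count=3
After op 13 (write(5)): arr=[19 13 5 25 9] head=4 tail=3 count=4
After op 14 (write(7)): arr=[19 13 5 7 9] head=4 tail=4 count=5
After op 15 (write(15)): arr=[19 13 5 7 15] head=0 tail=0 count=5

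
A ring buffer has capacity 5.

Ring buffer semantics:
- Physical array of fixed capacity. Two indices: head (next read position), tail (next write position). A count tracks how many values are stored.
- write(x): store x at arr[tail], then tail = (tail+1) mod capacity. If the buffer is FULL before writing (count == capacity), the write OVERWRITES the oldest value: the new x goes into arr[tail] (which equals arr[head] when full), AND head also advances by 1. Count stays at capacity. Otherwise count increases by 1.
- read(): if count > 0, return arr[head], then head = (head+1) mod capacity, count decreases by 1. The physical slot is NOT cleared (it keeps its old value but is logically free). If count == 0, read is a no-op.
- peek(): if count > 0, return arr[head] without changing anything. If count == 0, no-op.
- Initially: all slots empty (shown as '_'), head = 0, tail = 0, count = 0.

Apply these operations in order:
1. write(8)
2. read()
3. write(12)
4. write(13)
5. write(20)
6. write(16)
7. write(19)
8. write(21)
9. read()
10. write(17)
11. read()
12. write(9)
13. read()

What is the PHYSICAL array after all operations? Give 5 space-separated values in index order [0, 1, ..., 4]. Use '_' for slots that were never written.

After op 1 (write(8)): arr=[8 _ _ _ _] head=0 tail=1 count=1
After op 2 (read()): arr=[8 _ _ _ _] head=1 tail=1 count=0
After op 3 (write(12)): arr=[8 12 _ _ _] head=1 tail=2 count=1
After op 4 (write(13)): arr=[8 12 13 _ _] head=1 tail=3 count=2
After op 5 (write(20)): arr=[8 12 13 20 _] head=1 tail=4 count=3
After op 6 (write(16)): arr=[8 12 13 20 16] head=1 tail=0 count=4
After op 7 (write(19)): arr=[19 12 13 20 16] head=1 tail=1 count=5
After op 8 (write(21)): arr=[19 21 13 20 16] head=2 tail=2 count=5
After op 9 (read()): arr=[19 21 13 20 16] head=3 tail=2 count=4
After op 10 (write(17)): arr=[19 21 17 20 16] head=3 tail=3 count=5
After op 11 (read()): arr=[19 21 17 20 16] head=4 tail=3 count=4
After op 12 (write(9)): arr=[19 21 17 9 16] head=4 tail=4 count=5
After op 13 (read()): arr=[19 21 17 9 16] head=0 tail=4 count=4

Answer: 19 21 17 9 16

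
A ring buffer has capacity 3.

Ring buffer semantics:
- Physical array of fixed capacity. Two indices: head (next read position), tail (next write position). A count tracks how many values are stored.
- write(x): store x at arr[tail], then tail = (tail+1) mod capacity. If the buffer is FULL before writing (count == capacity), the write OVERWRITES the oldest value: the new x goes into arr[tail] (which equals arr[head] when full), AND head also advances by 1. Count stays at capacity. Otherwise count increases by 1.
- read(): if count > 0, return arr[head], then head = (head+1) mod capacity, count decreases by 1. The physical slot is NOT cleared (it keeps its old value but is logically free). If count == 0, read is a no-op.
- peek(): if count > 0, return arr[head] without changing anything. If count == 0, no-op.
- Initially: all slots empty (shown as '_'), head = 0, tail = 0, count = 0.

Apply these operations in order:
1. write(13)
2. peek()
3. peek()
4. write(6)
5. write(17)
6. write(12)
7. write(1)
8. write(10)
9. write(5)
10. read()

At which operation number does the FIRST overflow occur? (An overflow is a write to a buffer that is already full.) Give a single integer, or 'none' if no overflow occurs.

Answer: 6

Derivation:
After op 1 (write(13)): arr=[13 _ _] head=0 tail=1 count=1
After op 2 (peek()): arr=[13 _ _] head=0 tail=1 count=1
After op 3 (peek()): arr=[13 _ _] head=0 tail=1 count=1
After op 4 (write(6)): arr=[13 6 _] head=0 tail=2 count=2
After op 5 (write(17)): arr=[13 6 17] head=0 tail=0 count=3
After op 6 (write(12)): arr=[12 6 17] head=1 tail=1 count=3
After op 7 (write(1)): arr=[12 1 17] head=2 tail=2 count=3
After op 8 (write(10)): arr=[12 1 10] head=0 tail=0 count=3
After op 9 (write(5)): arr=[5 1 10] head=1 tail=1 count=3
After op 10 (read()): arr=[5 1 10] head=2 tail=1 count=2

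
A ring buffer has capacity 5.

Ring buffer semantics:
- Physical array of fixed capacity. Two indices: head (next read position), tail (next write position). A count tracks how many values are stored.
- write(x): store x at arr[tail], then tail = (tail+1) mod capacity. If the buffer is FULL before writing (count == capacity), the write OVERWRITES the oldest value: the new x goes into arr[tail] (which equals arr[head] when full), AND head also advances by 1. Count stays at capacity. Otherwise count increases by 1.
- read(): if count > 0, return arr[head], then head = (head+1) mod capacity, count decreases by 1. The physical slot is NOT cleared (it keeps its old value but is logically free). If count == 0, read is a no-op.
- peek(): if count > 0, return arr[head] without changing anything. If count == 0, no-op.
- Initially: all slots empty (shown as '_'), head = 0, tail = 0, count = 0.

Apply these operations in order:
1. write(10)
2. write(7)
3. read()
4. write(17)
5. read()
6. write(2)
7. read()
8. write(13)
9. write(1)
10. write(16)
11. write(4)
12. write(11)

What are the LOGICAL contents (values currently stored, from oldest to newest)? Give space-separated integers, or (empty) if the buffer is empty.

After op 1 (write(10)): arr=[10 _ _ _ _] head=0 tail=1 count=1
After op 2 (write(7)): arr=[10 7 _ _ _] head=0 tail=2 count=2
After op 3 (read()): arr=[10 7 _ _ _] head=1 tail=2 count=1
After op 4 (write(17)): arr=[10 7 17 _ _] head=1 tail=3 count=2
After op 5 (read()): arr=[10 7 17 _ _] head=2 tail=3 count=1
After op 6 (write(2)): arr=[10 7 17 2 _] head=2 tail=4 count=2
After op 7 (read()): arr=[10 7 17 2 _] head=3 tail=4 count=1
After op 8 (write(13)): arr=[10 7 17 2 13] head=3 tail=0 count=2
After op 9 (write(1)): arr=[1 7 17 2 13] head=3 tail=1 count=3
After op 10 (write(16)): arr=[1 16 17 2 13] head=3 tail=2 count=4
After op 11 (write(4)): arr=[1 16 4 2 13] head=3 tail=3 count=5
After op 12 (write(11)): arr=[1 16 4 11 13] head=4 tail=4 count=5

Answer: 13 1 16 4 11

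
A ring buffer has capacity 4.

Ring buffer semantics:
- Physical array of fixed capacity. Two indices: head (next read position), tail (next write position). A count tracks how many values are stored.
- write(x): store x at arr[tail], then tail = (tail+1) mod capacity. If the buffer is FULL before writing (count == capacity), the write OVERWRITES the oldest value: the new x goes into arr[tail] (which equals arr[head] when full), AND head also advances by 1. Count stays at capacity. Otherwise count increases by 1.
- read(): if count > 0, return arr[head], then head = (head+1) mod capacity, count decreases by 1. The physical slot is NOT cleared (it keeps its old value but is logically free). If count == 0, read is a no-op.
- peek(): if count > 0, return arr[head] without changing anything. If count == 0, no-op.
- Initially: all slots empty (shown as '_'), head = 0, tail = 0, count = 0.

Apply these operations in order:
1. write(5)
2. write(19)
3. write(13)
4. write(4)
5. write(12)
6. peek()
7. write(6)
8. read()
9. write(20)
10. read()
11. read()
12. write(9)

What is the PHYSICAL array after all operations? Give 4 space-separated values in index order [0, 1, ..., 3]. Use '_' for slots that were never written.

After op 1 (write(5)): arr=[5 _ _ _] head=0 tail=1 count=1
After op 2 (write(19)): arr=[5 19 _ _] head=0 tail=2 count=2
After op 3 (write(13)): arr=[5 19 13 _] head=0 tail=3 count=3
After op 4 (write(4)): arr=[5 19 13 4] head=0 tail=0 count=4
After op 5 (write(12)): arr=[12 19 13 4] head=1 tail=1 count=4
After op 6 (peek()): arr=[12 19 13 4] head=1 tail=1 count=4
After op 7 (write(6)): arr=[12 6 13 4] head=2 tail=2 count=4
After op 8 (read()): arr=[12 6 13 4] head=3 tail=2 count=3
After op 9 (write(20)): arr=[12 6 20 4] head=3 tail=3 count=4
After op 10 (read()): arr=[12 6 20 4] head=0 tail=3 count=3
After op 11 (read()): arr=[12 6 20 4] head=1 tail=3 count=2
After op 12 (write(9)): arr=[12 6 20 9] head=1 tail=0 count=3

Answer: 12 6 20 9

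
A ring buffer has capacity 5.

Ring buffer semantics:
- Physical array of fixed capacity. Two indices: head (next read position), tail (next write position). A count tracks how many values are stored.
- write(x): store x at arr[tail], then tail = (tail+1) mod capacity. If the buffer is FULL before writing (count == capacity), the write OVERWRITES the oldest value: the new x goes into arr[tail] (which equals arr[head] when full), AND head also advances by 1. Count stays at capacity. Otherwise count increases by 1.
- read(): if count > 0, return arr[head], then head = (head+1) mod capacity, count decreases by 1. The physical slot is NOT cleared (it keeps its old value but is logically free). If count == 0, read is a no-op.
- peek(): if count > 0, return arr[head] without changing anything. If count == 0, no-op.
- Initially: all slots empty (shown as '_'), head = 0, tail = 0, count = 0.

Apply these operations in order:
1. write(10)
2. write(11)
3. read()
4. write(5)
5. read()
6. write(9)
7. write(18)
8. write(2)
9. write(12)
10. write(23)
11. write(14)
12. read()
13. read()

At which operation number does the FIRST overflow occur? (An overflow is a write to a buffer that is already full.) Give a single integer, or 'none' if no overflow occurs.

After op 1 (write(10)): arr=[10 _ _ _ _] head=0 tail=1 count=1
After op 2 (write(11)): arr=[10 11 _ _ _] head=0 tail=2 count=2
After op 3 (read()): arr=[10 11 _ _ _] head=1 tail=2 count=1
After op 4 (write(5)): arr=[10 11 5 _ _] head=1 tail=3 count=2
After op 5 (read()): arr=[10 11 5 _ _] head=2 tail=3 count=1
After op 6 (write(9)): arr=[10 11 5 9 _] head=2 tail=4 count=2
After op 7 (write(18)): arr=[10 11 5 9 18] head=2 tail=0 count=3
After op 8 (write(2)): arr=[2 11 5 9 18] head=2 tail=1 count=4
After op 9 (write(12)): arr=[2 12 5 9 18] head=2 tail=2 count=5
After op 10 (write(23)): arr=[2 12 23 9 18] head=3 tail=3 count=5
After op 11 (write(14)): arr=[2 12 23 14 18] head=4 tail=4 count=5
After op 12 (read()): arr=[2 12 23 14 18] head=0 tail=4 count=4
After op 13 (read()): arr=[2 12 23 14 18] head=1 tail=4 count=3

Answer: 10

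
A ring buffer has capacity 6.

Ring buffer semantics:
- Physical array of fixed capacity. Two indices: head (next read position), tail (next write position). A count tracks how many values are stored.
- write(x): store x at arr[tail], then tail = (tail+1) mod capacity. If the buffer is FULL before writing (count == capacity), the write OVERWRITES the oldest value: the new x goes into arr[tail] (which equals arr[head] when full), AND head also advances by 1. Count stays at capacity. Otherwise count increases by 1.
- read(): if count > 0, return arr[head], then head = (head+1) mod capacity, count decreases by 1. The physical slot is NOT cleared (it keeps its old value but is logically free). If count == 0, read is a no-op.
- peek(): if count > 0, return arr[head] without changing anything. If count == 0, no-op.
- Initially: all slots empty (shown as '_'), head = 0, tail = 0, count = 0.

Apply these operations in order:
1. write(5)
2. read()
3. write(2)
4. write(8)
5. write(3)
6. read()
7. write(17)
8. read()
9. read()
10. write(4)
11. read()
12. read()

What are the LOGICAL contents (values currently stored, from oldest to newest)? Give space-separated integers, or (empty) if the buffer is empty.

After op 1 (write(5)): arr=[5 _ _ _ _ _] head=0 tail=1 count=1
After op 2 (read()): arr=[5 _ _ _ _ _] head=1 tail=1 count=0
After op 3 (write(2)): arr=[5 2 _ _ _ _] head=1 tail=2 count=1
After op 4 (write(8)): arr=[5 2 8 _ _ _] head=1 tail=3 count=2
After op 5 (write(3)): arr=[5 2 8 3 _ _] head=1 tail=4 count=3
After op 6 (read()): arr=[5 2 8 3 _ _] head=2 tail=4 count=2
After op 7 (write(17)): arr=[5 2 8 3 17 _] head=2 tail=5 count=3
After op 8 (read()): arr=[5 2 8 3 17 _] head=3 tail=5 count=2
After op 9 (read()): arr=[5 2 8 3 17 _] head=4 tail=5 count=1
After op 10 (write(4)): arr=[5 2 8 3 17 4] head=4 tail=0 count=2
After op 11 (read()): arr=[5 2 8 3 17 4] head=5 tail=0 count=1
After op 12 (read()): arr=[5 2 8 3 17 4] head=0 tail=0 count=0

Answer: (empty)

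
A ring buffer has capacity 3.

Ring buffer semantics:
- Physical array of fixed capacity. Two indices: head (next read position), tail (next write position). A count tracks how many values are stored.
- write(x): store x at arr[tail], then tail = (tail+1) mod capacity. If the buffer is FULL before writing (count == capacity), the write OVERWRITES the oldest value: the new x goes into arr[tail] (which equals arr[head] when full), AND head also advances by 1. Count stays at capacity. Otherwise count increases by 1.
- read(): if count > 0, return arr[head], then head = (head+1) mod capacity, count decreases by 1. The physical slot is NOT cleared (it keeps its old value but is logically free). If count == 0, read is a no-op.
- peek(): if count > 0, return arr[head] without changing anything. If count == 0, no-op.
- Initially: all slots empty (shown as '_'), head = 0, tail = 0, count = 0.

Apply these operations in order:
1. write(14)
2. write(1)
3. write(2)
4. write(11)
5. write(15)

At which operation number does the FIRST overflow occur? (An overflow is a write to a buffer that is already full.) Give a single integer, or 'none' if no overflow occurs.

Answer: 4

Derivation:
After op 1 (write(14)): arr=[14 _ _] head=0 tail=1 count=1
After op 2 (write(1)): arr=[14 1 _] head=0 tail=2 count=2
After op 3 (write(2)): arr=[14 1 2] head=0 tail=0 count=3
After op 4 (write(11)): arr=[11 1 2] head=1 tail=1 count=3
After op 5 (write(15)): arr=[11 15 2] head=2 tail=2 count=3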